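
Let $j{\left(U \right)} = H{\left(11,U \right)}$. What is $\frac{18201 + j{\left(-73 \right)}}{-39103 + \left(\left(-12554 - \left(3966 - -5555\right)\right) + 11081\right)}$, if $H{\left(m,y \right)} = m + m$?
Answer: $- \frac{18223}{50097} \approx -0.36375$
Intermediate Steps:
$H{\left(m,y \right)} = 2 m$
$j{\left(U \right)} = 22$ ($j{\left(U \right)} = 2 \cdot 11 = 22$)
$\frac{18201 + j{\left(-73 \right)}}{-39103 + \left(\left(-12554 - \left(3966 - -5555\right)\right) + 11081\right)} = \frac{18201 + 22}{-39103 + \left(\left(-12554 - \left(3966 - -5555\right)\right) + 11081\right)} = \frac{18223}{-39103 + \left(\left(-12554 - \left(3966 + 5555\right)\right) + 11081\right)} = \frac{18223}{-39103 + \left(\left(-12554 - 9521\right) + 11081\right)} = \frac{18223}{-39103 + \left(-22075 + 11081\right)} = \frac{18223}{-39103 - 10994} = \frac{18223}{-50097} = 18223 \left(- \frac{1}{50097}\right) = - \frac{18223}{50097}$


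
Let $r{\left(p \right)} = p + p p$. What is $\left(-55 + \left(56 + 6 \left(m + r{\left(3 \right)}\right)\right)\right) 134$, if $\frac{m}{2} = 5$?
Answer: $17822$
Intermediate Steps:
$m = 10$ ($m = 2 \cdot 5 = 10$)
$r{\left(p \right)} = p + p^{2}$
$\left(-55 + \left(56 + 6 \left(m + r{\left(3 \right)}\right)\right)\right) 134 = \left(-55 + \left(56 + 6 \left(10 + 3 \left(1 + 3\right)\right)\right)\right) 134 = \left(-55 + \left(56 + 6 \left(10 + 3 \cdot 4\right)\right)\right) 134 = \left(-55 + \left(56 + 6 \left(10 + 12\right)\right)\right) 134 = \left(-55 + \left(56 + 6 \cdot 22\right)\right) 134 = \left(-55 + \left(56 + 132\right)\right) 134 = \left(-55 + 188\right) 134 = 133 \cdot 134 = 17822$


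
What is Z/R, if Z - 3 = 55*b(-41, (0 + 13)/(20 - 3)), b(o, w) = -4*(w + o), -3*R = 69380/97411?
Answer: -43990125723/1179460 ≈ -37297.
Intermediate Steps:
R = -69380/292233 (R = -69380/(3*97411) = -⅓*69380/97411 = -69380/292233 ≈ -0.23741)
b(o, w) = -4*o - 4*w (b(o, w) = -4*(o + w) = -4*o - 4*w)
Z = 150531/17 (Z = 3 + 55*(-4*(-41) - 4*(0 + 13)/(20 - 3)) = 3 + 55*(164 - 52/17) = 3 + 55*(2736/17) = 3 + 150480/17 = 150531/17 ≈ 8854.8)
Z/R = 150531/(17*(-69380/292233)) = (150531/17)*(-292233/69380) = -43990125723/1179460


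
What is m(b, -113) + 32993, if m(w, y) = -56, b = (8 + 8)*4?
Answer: 32937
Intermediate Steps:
b = 64 (b = 16*4 = 64)
m(b, -113) + 32993 = -56 + 32993 = 32937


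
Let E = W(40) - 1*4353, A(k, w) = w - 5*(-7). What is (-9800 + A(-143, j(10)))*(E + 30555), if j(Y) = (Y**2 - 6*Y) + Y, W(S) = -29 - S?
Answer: -253882095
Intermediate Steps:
j(Y) = Y**2 - 5*Y
A(k, w) = 35 + w (A(k, w) = w + 35 = 35 + w)
E = -4422 (E = (-29 - 1*40) - 1*4353 = (-29 - 40) - 4353 = -69 - 4353 = -4422)
(-9800 + A(-143, j(10)))*(E + 30555) = (-9800 + (35 + 10*(-5 + 10)))*(-4422 + 30555) = (-9800 + (35 + 10*5))*26133 = (-9800 + (35 + 50))*26133 = (-9800 + 85)*26133 = -9715*26133 = -253882095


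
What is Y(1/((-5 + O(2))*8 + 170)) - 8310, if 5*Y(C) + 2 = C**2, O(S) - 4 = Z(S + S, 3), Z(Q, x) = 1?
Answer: -1200852799/144500 ≈ -8310.4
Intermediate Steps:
O(S) = 5 (O(S) = 4 + 1 = 5)
Y(C) = -2/5 + C**2/5
Y(1/((-5 + O(2))*8 + 170)) - 8310 = (-2/5 + (1/((-5 + 5)*8 + 170))**2/5) - 8310 = (-2/5 + (1/(0*8 + 170))**2/5) - 8310 = (-2/5 + (1/(0 + 170))**2/5) - 8310 = (-2/5 + (1/170)**2/5) - 8310 = (-2/5 + (1/5)*(1/28900)) - 8310 = (-2/5 + 1/144500) - 8310 = -57799/144500 - 8310 = -1200852799/144500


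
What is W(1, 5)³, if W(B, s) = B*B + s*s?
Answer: 17576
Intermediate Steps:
W(B, s) = B² + s²
W(1, 5)³ = (1² + 5²)³ = (1 + 25)³ = 26³ = 17576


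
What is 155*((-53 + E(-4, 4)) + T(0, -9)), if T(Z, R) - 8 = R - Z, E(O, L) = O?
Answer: -8990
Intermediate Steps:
T(Z, R) = 8 + R - Z (T(Z, R) = 8 + (R - Z) = 8 + R - Z)
155*((-53 + E(-4, 4)) + T(0, -9)) = 155*((-53 - 4) + (8 - 9 - 1*0)) = 155*(-57 + (8 - 9 + 0)) = 155*(-57 - 1) = 155*(-58) = -8990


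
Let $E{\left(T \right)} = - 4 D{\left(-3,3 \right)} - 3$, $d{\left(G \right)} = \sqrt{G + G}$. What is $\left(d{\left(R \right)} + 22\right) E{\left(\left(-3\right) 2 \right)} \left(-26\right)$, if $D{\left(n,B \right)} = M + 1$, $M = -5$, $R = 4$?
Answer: $-7436 - 676 \sqrt{2} \approx -8392.0$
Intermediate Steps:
$D{\left(n,B \right)} = -4$ ($D{\left(n,B \right)} = -5 + 1 = -4$)
$d{\left(G \right)} = \sqrt{2} \sqrt{G}$ ($d{\left(G \right)} = \sqrt{2 G} = \sqrt{2} \sqrt{G}$)
$E{\left(T \right)} = 13$ ($E{\left(T \right)} = \left(-4\right) \left(-4\right) - 3 = 16 - 3 = 13$)
$\left(d{\left(R \right)} + 22\right) E{\left(\left(-3\right) 2 \right)} \left(-26\right) = \left(\sqrt{2} \sqrt{4} + 22\right) 13 \left(-26\right) = \left(\sqrt{2} \cdot 2 + 22\right) 13 \left(-26\right) = \left(2 \sqrt{2} + 22\right) 13 \left(-26\right) = \left(22 + 2 \sqrt{2}\right) 13 \left(-26\right) = \left(286 + 26 \sqrt{2}\right) \left(-26\right) = -7436 - 676 \sqrt{2}$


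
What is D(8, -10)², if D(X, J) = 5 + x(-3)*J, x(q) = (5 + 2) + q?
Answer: 1225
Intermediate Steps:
x(q) = 7 + q
D(X, J) = 5 + 4*J (D(X, J) = 5 + (7 - 3)*J = 5 + 4*J)
D(8, -10)² = (5 + 4*(-10))² = (5 - 40)² = (-35)² = 1225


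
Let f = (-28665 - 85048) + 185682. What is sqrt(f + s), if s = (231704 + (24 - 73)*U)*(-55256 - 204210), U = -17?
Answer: I*sqrt(60335373273) ≈ 2.4563e+5*I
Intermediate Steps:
f = 71969 (f = -113713 + 185682 = 71969)
s = -60335445242 (s = (231704 + (24 - 73)*(-17))*(-55256 - 204210) = (231704 - 49*(-17))*(-259466) = (231704 + 833)*(-259466) = 232537*(-259466) = -60335445242)
sqrt(f + s) = sqrt(71969 - 60335445242) = sqrt(-60335373273) = I*sqrt(60335373273)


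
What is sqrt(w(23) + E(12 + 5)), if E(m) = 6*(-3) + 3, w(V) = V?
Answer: 2*sqrt(2) ≈ 2.8284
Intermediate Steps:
E(m) = -15 (E(m) = -18 + 3 = -15)
sqrt(w(23) + E(12 + 5)) = sqrt(23 - 15) = sqrt(8) = 2*sqrt(2)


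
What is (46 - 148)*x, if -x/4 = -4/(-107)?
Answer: 1632/107 ≈ 15.252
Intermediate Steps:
x = -16/107 (x = -(-16)/(-107) = -(-16)*(-1)/107 = -4*4/107 = -16/107 ≈ -0.14953)
(46 - 148)*x = (46 - 148)*(-16/107) = -102*(-16/107) = 1632/107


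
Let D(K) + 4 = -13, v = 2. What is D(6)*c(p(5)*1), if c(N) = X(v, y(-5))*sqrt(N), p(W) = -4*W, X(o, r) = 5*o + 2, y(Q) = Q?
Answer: -408*I*sqrt(5) ≈ -912.32*I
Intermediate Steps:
D(K) = -17 (D(K) = -4 - 13 = -17)
X(o, r) = 2 + 5*o
c(N) = 12*sqrt(N) (c(N) = (2 + 5*2)*sqrt(N) = (2 + 10)*sqrt(N) = 12*sqrt(N))
D(6)*c(p(5)*1) = -204*sqrt(-4*5*1) = -204*sqrt(-20*1) = -204*sqrt(-20) = -204*2*I*sqrt(5) = -408*I*sqrt(5)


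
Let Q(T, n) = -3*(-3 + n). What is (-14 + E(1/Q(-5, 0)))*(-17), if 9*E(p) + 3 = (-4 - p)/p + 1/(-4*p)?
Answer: 11441/36 ≈ 317.81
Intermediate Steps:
Q(T, n) = 9 - 3*n
E(p) = -⅓ - 1/(36*p) + (-4 - p)/(9*p) (E(p) = -⅓ + ((-4 - p)/p + 1/(-4*p))/9 = -⅓ + ((-4 - p)/p + 1*(-1/(4*p)))/9 = -⅓ + ((-4 - p)/p - 1/(4*p))/9 = -⅓ + (-1/(4*p) + (-4 - p)/p)/9 = -⅓ + (-1/(36*p) + (-4 - p)/(9*p)) = -⅓ - 1/(36*p) + (-4 - p)/(9*p))
(-14 + E(1/Q(-5, 0)))*(-17) = (-14 + (-17 - 16/(9 - 3*0))/(36*(1/(9 - 3*0))))*(-17) = (-14 + (-17 - 16/(9 + 0))/(36*(1/(9 + 0))))*(-17) = (-14 + (-17 - 16/9)/(36*(1/9)))*(-17) = (-14 + (-17 - 16*⅑)/(36*(⅑)))*(-17) = (-14 + (1/36)*9*(-17 - 16/9))*(-17) = (-14 + (1/36)*9*(-169/9))*(-17) = (-14 - 169/36)*(-17) = -673/36*(-17) = 11441/36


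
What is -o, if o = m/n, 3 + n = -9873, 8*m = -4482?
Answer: -747/13168 ≈ -0.056728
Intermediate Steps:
m = -2241/4 (m = (1/8)*(-4482) = -2241/4 ≈ -560.25)
n = -9876 (n = -3 - 9873 = -9876)
o = 747/13168 (o = -2241/4/(-9876) = -2241/4*(-1/9876) = 747/13168 ≈ 0.056728)
-o = -1*747/13168 = -747/13168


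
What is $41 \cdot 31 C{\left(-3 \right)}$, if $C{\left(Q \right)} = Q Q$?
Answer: $11439$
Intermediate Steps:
$C{\left(Q \right)} = Q^{2}$
$41 \cdot 31 C{\left(-3 \right)} = 41 \cdot 31 \left(-3\right)^{2} = 1271 \cdot 9 = 11439$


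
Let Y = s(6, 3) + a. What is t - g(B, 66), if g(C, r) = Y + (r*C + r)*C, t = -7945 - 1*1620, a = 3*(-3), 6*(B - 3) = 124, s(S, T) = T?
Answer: -144265/3 ≈ -48088.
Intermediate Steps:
B = 71/3 (B = 3 + (⅙)*124 = 3 + 62/3 = 71/3 ≈ 23.667)
a = -9
Y = -6 (Y = 3 - 9 = -6)
t = -9565 (t = -7945 - 1620 = -9565)
g(C, r) = -6 + C*(r + C*r) (g(C, r) = -6 + (r*C + r)*C = -6 + (C*r + r)*C = -6 + (r + C*r)*C = -6 + C*(r + C*r))
t - g(B, 66) = -9565 - (-6 + (71/3)*66 + 66*(71/3)²) = -9565 - (-6 + 1562 + 66*(5041/9)) = -9565 - (-6 + 1562 + 110902/3) = -9565 - 1*115570/3 = -9565 - 115570/3 = -144265/3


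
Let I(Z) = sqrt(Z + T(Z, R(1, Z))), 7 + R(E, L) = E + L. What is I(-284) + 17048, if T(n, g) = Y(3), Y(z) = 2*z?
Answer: 17048 + I*sqrt(278) ≈ 17048.0 + 16.673*I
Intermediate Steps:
R(E, L) = -7 + E + L (R(E, L) = -7 + (E + L) = -7 + E + L)
T(n, g) = 6 (T(n, g) = 2*3 = 6)
I(Z) = sqrt(6 + Z) (I(Z) = sqrt(Z + 6) = sqrt(6 + Z))
I(-284) + 17048 = sqrt(6 - 284) + 17048 = sqrt(-278) + 17048 = I*sqrt(278) + 17048 = 17048 + I*sqrt(278)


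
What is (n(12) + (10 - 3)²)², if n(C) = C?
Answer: 3721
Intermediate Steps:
(n(12) + (10 - 3)²)² = (12 + (10 - 3)²)² = (12 + 7²)² = (12 + 49)² = 61² = 3721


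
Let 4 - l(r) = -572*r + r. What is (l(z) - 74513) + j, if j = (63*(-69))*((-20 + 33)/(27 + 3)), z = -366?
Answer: -2853787/10 ≈ -2.8538e+5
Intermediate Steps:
l(r) = 4 + 571*r (l(r) = 4 - (-572*r + r) = 4 - (-571)*r = 4 + 571*r)
j = -18837/10 (j = -56511/30 = -4347*13/30 = -18837/10 ≈ -1883.7)
(l(z) - 74513) + j = ((4 + 571*(-366)) - 74513) - 18837/10 = ((4 - 208986) - 74513) - 18837/10 = (-208982 - 74513) - 18837/10 = -283495 - 18837/10 = -2853787/10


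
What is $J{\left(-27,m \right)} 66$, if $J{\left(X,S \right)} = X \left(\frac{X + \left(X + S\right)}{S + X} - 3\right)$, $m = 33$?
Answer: $11583$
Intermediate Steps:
$J{\left(X,S \right)} = X \left(-3 + \frac{S + 2 X}{S + X}\right)$ ($J{\left(X,S \right)} = X \left(\frac{X + \left(S + X\right)}{S + X} - 3\right) = X \left(\frac{S + 2 X}{S + X} - 3\right) = X \left(-3 + \frac{S + 2 X}{S + X}\right)$)
$J{\left(-27,m \right)} 66 = \left(-1\right) \left(-27\right) \frac{1}{33 - 27} \left(-27 + 2 \cdot 33\right) 66 = \left(-1\right) \left(-27\right) \frac{1}{6} \left(-27 + 66\right) 66 = \left(-1\right) \left(-27\right) \frac{1}{6} \cdot 39 \cdot 66 = \frac{351}{2} \cdot 66 = 11583$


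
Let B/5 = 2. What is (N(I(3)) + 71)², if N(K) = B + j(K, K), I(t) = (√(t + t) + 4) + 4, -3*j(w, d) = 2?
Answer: 58081/9 ≈ 6453.4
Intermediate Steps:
B = 10 (B = 5*2 = 10)
j(w, d) = -⅔ (j(w, d) = -⅓*2 = -⅔)
I(t) = 8 + √2*√t (I(t) = (√(2*t) + 4) + 4 = (√2*√t + 4) + 4 = (4 + √2*√t) + 4 = 8 + √2*√t)
N(K) = 28/3 (N(K) = 10 - ⅔ = 28/3)
(N(I(3)) + 71)² = (28/3 + 71)² = (241/3)² = 58081/9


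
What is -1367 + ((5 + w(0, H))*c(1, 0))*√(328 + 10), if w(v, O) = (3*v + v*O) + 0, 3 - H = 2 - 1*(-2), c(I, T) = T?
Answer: -1367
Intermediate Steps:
H = -1 (H = 3 - (2 - 1*(-2)) = 3 - (2 + 2) = 3 - 1*4 = 3 - 4 = -1)
w(v, O) = 3*v + O*v (w(v, O) = (3*v + O*v) + 0 = 3*v + O*v)
-1367 + ((5 + w(0, H))*c(1, 0))*√(328 + 10) = -1367 + ((5 + 0*(3 - 1))*0)*√(328 + 10) = -1367 + ((5 + 0*2)*0)*√338 = -1367 + ((5 + 0)*0)*(13*√2) = -1367 + (5*0)*(13*√2) = -1367 + 0*(13*√2) = -1367 + 0 = -1367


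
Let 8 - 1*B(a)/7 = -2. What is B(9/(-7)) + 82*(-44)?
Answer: -3538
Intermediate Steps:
B(a) = 70 (B(a) = 56 - 7*(-2) = 56 + 14 = 70)
B(9/(-7)) + 82*(-44) = 70 + 82*(-44) = 70 - 3608 = -3538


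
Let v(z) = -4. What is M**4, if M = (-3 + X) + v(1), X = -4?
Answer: 14641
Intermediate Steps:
M = -11 (M = (-3 - 4) - 4 = -7 - 4 = -11)
M**4 = (-11)**4 = 14641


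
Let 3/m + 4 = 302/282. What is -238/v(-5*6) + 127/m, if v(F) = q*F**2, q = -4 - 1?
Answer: -13107157/105750 ≈ -123.94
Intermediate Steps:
q = -5
m = -423/413 (m = 3/(-4 + 302/282) = 3/(-4 + 302*(1/282)) = 3/(-4 + 151/141) = 3/(-413/141) = 3*(-141/413) = -423/413 ≈ -1.0242)
v(F) = -5*F**2
-238/v(-5*6) + 127/m = -238/((-5*(-5*6)**2)) + 127/(-423/413) = -238/((-5*(-30)**2)) + 127*(-413/423) = -238/((-5*900)) - 52451/423 = -238/(-4500) - 52451/423 = -238*(-1/4500) - 52451/423 = 119/2250 - 52451/423 = -13107157/105750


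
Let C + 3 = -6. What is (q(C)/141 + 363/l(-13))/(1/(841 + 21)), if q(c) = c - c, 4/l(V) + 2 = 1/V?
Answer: -4224231/26 ≈ -1.6247e+5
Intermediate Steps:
C = -9 (C = -3 - 6 = -9)
l(V) = 4/(-2 + 1/V)
q(c) = 0
(q(C)/141 + 363/l(-13))/(1/(841 + 21)) = (0/141 + 363/((-4*(-13)/(-1 + 2*(-13)))))/(1/(841 + 21)) = (0*(1/141) + 363/((-4*(-13)/(-1 - 26))))/(1/862) = (0 + 363/((-4*(-13)/(-27))))/(1/862) = (0 + 363/((-4*(-13)*(-1/27))))*862 = (0 + 363/(-52/27))*862 = (0 + 363*(-27/52))*862 = (0 - 9801/52)*862 = -9801/52*862 = -4224231/26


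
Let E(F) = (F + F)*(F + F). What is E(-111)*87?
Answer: 4287708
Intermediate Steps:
E(F) = 4*F**2 (E(F) = (2*F)*(2*F) = 4*F**2)
E(-111)*87 = (4*(-111)**2)*87 = (4*12321)*87 = 49284*87 = 4287708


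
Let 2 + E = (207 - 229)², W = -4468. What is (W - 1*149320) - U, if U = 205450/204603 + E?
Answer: -4509187180/29229 ≈ -1.5427e+5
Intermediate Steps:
E = 482 (E = -2 + (207 - 229)² = -2 + (-22)² = -2 + 484 = 482)
U = 14117728/29229 (U = 205450/204603 + 482 = 205450*(1/204603) + 482 = 29350/29229 + 482 = 14117728/29229 ≈ 483.00)
(W - 1*149320) - U = (-4468 - 1*149320) - 1*14117728/29229 = (-4468 - 149320) - 14117728/29229 = -153788 - 14117728/29229 = -4509187180/29229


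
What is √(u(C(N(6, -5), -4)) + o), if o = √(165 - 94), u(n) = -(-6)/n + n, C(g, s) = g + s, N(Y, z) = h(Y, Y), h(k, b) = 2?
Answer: √(-5 + √71) ≈ 1.8510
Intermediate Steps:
N(Y, z) = 2
u(n) = n + 6/n (u(n) = 6/n + n = n + 6/n)
o = √71 ≈ 8.4261
√(u(C(N(6, -5), -4)) + o) = √(((2 - 4) + 6/(2 - 4)) + √71) = √((-2 + 6/(-2)) + √71) = √((-2 + 6*(-½)) + √71) = √((-2 - 3) + √71) = √(-5 + √71)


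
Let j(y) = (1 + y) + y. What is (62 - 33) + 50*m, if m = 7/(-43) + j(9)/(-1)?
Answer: -39953/43 ≈ -929.14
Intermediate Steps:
j(y) = 1 + 2*y
m = -824/43 (m = 7/(-43) + (1 + 2*9)/(-1) = 7*(-1/43) + (1 + 18)*(-1) = -7/43 + 19*(-1) = -7/43 - 19 = -824/43 ≈ -19.163)
(62 - 33) + 50*m = (62 - 33) + 50*(-824/43) = 29 - 41200/43 = -39953/43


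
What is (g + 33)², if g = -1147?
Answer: 1240996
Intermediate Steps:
(g + 33)² = (-1147 + 33)² = (-1114)² = 1240996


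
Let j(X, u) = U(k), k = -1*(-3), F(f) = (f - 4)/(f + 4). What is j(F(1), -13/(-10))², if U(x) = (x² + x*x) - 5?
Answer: 169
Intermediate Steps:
F(f) = (-4 + f)/(4 + f)
k = 3
U(x) = -5 + 2*x² (U(x) = (x² + x²) - 5 = 2*x² - 5 = -5 + 2*x²)
j(X, u) = 13 (j(X, u) = -5 + 2*3² = -5 + 2*9 = -5 + 18 = 13)
j(F(1), -13/(-10))² = 13² = 169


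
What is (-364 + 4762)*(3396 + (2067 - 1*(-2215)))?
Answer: 33767844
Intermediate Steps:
(-364 + 4762)*(3396 + (2067 - 1*(-2215))) = 4398*(3396 + (2067 + 2215)) = 4398*(3396 + 4282) = 4398*7678 = 33767844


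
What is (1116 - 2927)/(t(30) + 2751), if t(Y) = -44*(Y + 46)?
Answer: 1811/593 ≈ 3.0540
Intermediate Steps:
t(Y) = -2024 - 44*Y (t(Y) = -44*(46 + Y) = -2024 - 44*Y)
(1116 - 2927)/(t(30) + 2751) = (1116 - 2927)/((-2024 - 44*30) + 2751) = -1811/((-2024 - 1320) + 2751) = -1811/(-3344 + 2751) = -1811/(-593) = -1811*(-1/593) = 1811/593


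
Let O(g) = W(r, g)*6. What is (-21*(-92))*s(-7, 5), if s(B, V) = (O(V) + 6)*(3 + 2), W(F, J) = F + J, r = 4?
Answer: 579600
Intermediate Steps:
O(g) = 24 + 6*g (O(g) = (4 + g)*6 = 24 + 6*g)
s(B, V) = 150 + 30*V (s(B, V) = ((24 + 6*V) + 6)*(3 + 2) = (30 + 6*V)*5 = 150 + 30*V)
(-21*(-92))*s(-7, 5) = (-21*(-92))*(150 + 30*5) = 1932*(150 + 150) = 1932*300 = 579600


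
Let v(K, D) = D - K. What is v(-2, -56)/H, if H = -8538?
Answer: 9/1423 ≈ 0.0063247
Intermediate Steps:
v(-2, -56)/H = (-56 - 1*(-2))/(-8538) = (-56 + 2)*(-1/8538) = -54*(-1/8538) = 9/1423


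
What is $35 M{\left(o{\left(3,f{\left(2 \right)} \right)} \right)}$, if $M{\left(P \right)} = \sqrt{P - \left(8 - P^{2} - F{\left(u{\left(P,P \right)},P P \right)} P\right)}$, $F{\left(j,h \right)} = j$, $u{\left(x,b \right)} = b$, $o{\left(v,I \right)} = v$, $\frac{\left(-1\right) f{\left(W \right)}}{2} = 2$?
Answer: $35 \sqrt{13} \approx 126.19$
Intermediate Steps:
$f{\left(W \right)} = -4$ ($f{\left(W \right)} = \left(-2\right) 2 = -4$)
$M{\left(P \right)} = \sqrt{-8 + P + 2 P^{2}}$ ($M{\left(P \right)} = \sqrt{P - \left(8 - P^{2} - P P\right)} = \sqrt{P + \left(\left(P^{2} + P^{2}\right) - 8\right)} = \sqrt{P + \left(2 P^{2} - 8\right)} = \sqrt{P + \left(-8 + 2 P^{2}\right)} = \sqrt{-8 + P + 2 P^{2}}$)
$35 M{\left(o{\left(3,f{\left(2 \right)} \right)} \right)} = 35 \sqrt{-8 + 3 + 2 \cdot 3^{2}} = 35 \sqrt{-8 + 3 + 2 \cdot 9} = 35 \sqrt{-8 + 3 + 18} = 35 \sqrt{13}$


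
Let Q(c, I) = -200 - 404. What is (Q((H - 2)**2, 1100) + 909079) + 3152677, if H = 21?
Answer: 4061152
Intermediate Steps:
Q(c, I) = -604
(Q((H - 2)**2, 1100) + 909079) + 3152677 = (-604 + 909079) + 3152677 = 908475 + 3152677 = 4061152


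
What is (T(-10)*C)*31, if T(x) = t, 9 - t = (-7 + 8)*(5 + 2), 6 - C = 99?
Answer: -5766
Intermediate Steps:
C = -93 (C = 6 - 1*99 = 6 - 99 = -93)
t = 2 (t = 9 - (-7 + 8)*(5 + 2) = 9 - 7 = 2)
T(x) = 2
(T(-10)*C)*31 = (2*(-93))*31 = -186*31 = -5766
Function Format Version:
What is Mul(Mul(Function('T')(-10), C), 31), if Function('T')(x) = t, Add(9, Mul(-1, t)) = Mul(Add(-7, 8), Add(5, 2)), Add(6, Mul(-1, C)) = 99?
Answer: -5766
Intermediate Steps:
C = -93 (C = Add(6, Mul(-1, 99)) = Add(6, -99) = -93)
t = 2 (t = Add(9, Mul(-1, Mul(Add(-7, 8), Add(5, 2)))) = Add(9, Mul(-1, Mul(1, 7))) = Add(9, Mul(-1, 7)) = Add(9, -7) = 2)
Function('T')(x) = 2
Mul(Mul(Function('T')(-10), C), 31) = Mul(Mul(2, -93), 31) = Mul(-186, 31) = -5766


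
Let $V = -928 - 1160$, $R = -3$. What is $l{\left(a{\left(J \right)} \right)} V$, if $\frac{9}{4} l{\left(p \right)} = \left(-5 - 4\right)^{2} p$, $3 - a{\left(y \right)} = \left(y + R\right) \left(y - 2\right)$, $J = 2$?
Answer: $-225504$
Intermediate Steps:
$a{\left(y \right)} = 3 - \left(-3 + y\right) \left(-2 + y\right)$ ($a{\left(y \right)} = 3 - \left(y - 3\right) \left(y - 2\right) = 3 - \left(-3 + y\right) \left(-2 + y\right)$)
$l{\left(p \right)} = 36 p$ ($l{\left(p \right)} = \frac{4 \left(-5 - 4\right)^{2} p}{9} = \frac{4 \left(-9\right)^{2} p}{9} = \frac{4 \cdot 81 p}{9} = 36 p$)
$V = -2088$ ($V = -928 - 1160 = -2088$)
$l{\left(a{\left(J \right)} \right)} V = 36 \left(-3 - 2^{2} + 5 \cdot 2\right) \left(-2088\right) = 36 \left(-3 - 4 + 10\right) \left(-2088\right) = 36 \cdot 3 \left(-2088\right) = 108 \left(-2088\right) = -225504$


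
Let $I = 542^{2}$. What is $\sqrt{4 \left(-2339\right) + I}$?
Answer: $2 \sqrt{71102} \approx 533.3$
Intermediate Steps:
$I = 293764$
$\sqrt{4 \left(-2339\right) + I} = \sqrt{4 \left(-2339\right) + 293764} = \sqrt{-9356 + 293764} = \sqrt{284408} = 2 \sqrt{71102}$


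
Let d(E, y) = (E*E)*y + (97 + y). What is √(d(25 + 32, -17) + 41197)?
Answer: 2*I*√3489 ≈ 118.14*I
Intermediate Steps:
d(E, y) = 97 + y + y*E² (d(E, y) = E²*y + (97 + y) = y*E² + (97 + y) = 97 + y + y*E²)
√(d(25 + 32, -17) + 41197) = √((97 - 17 - 17*(25 + 32)²) + 41197) = √((97 - 17 - 17*57²) + 41197) = √((97 - 17 - 17*3249) + 41197) = √((97 - 17 - 55233) + 41197) = √(-55153 + 41197) = √(-13956) = 2*I*√3489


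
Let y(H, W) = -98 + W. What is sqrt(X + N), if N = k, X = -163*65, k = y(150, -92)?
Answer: I*sqrt(10785) ≈ 103.85*I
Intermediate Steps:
k = -190 (k = -98 - 92 = -190)
X = -10595
N = -190
sqrt(X + N) = sqrt(-10595 - 190) = sqrt(-10785) = I*sqrt(10785)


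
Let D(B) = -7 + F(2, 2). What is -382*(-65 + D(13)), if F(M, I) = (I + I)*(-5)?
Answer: 35144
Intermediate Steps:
F(M, I) = -10*I (F(M, I) = (2*I)*(-5) = -10*I)
D(B) = -27 (D(B) = -7 - 10*2 = -7 - 20 = -27)
-382*(-65 + D(13)) = -382*(-65 - 27) = -382*(-92) = 35144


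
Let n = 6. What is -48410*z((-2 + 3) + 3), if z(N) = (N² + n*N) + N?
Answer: -2130040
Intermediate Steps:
z(N) = N² + 7*N (z(N) = (N² + 6*N) + N = N² + 7*N)
-48410*z((-2 + 3) + 3) = -48410*((-2 + 3) + 3)*(7 + ((-2 + 3) + 3)) = -48410*(1 + 3)*(7 + (1 + 3)) = -193640*(7 + 4) = -193640*11 = -48410*44 = -2130040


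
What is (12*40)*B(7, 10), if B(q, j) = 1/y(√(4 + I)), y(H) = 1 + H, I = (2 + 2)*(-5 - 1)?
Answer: 160/7 - 320*I*√5/7 ≈ 22.857 - 102.22*I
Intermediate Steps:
I = -24 (I = 4*(-6) = -24)
B(q, j) = 1/(1 + 2*I*√5) (B(q, j) = 1/(1 + √(4 - 24)) = 1/(1 + √(-20)) = 1/(1 + 2*I*√5))
(12*40)*B(7, 10) = (12*40)*(1/21 - 2*I*√5/21) = 480*(1/21 - 2*I*√5/21) = 160/7 - 320*I*√5/7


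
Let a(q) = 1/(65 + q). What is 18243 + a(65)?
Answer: 2371591/130 ≈ 18243.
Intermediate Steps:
18243 + a(65) = 18243 + 1/(65 + 65) = 18243 + 1/130 = 2371591/130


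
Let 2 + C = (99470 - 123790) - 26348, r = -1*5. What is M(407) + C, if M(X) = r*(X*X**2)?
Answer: -337146385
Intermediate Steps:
r = -5
C = -50670 (C = -2 + ((99470 - 123790) - 26348) = -2 + (-24320 - 26348) = -2 - 50668 = -50670)
M(X) = -5*X**3 (M(X) = -5*X*X**2 = -5*X**3)
M(407) + C = -5*407**3 - 50670 = -5*67419143 - 50670 = -337095715 - 50670 = -337146385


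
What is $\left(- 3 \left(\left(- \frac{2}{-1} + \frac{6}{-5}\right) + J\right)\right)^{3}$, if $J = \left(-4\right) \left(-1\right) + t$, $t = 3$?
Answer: $- \frac{1601613}{125} \approx -12813.0$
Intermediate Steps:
$J = 7$ ($J = \left(-4\right) \left(-1\right) + 3 = 4 + 3 = 7$)
$\left(- 3 \left(\left(- \frac{2}{-1} + \frac{6}{-5}\right) + J\right)\right)^{3} = \left(- 3 \left(\left(- \frac{2}{-1} + \frac{6}{-5}\right) + 7\right)\right)^{3} = \left(- 3 \left(\left(\left(-2\right) \left(-1\right) + 6 \left(- \frac{1}{5}\right)\right) + 7\right)\right)^{3} = \left(- 3 \left(\left(2 - \frac{6}{5}\right) + 7\right)\right)^{3} = \left(- 3 \left(\frac{4}{5} + 7\right)\right)^{3} = \left(\left(-3\right) \frac{39}{5}\right)^{3} = \left(- \frac{117}{5}\right)^{3} = - \frac{1601613}{125}$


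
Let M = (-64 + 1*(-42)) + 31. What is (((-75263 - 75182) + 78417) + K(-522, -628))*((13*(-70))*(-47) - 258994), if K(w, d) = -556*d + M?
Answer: -59908102560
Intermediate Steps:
M = -75 (M = (-64 - 42) + 31 = -106 + 31 = -75)
K(w, d) = -75 - 556*d (K(w, d) = -556*d - 75 = -75 - 556*d)
(((-75263 - 75182) + 78417) + K(-522, -628))*((13*(-70))*(-47) - 258994) = (((-75263 - 75182) + 78417) + (-75 - 556*(-628)))*((13*(-70))*(-47) - 258994) = ((-150445 + 78417) + (-75 + 349168))*(-910*(-47) - 258994) = (-72028 + 349093)*(42770 - 258994) = 277065*(-216224) = -59908102560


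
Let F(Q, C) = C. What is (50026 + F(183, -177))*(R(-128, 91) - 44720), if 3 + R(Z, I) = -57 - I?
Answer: -2236774479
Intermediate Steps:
R(Z, I) = -60 - I (R(Z, I) = -3 + (-57 - I) = -60 - I)
(50026 + F(183, -177))*(R(-128, 91) - 44720) = (50026 - 177)*((-60 - 1*91) - 44720) = 49849*((-60 - 91) - 44720) = 49849*(-151 - 44720) = 49849*(-44871) = -2236774479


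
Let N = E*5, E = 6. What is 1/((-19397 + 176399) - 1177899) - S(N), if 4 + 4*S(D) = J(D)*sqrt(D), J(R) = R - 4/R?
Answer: 1020896/1020897 - 112*sqrt(30)/15 ≈ -39.897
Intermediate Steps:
N = 30 (N = 6*5 = 30)
S(D) = -1 + sqrt(D)*(D - 4/D)/4 (S(D) = -1 + ((D - 4/D)*sqrt(D))/4 = -1 + (sqrt(D)*(D - 4/D))/4 = -1 + sqrt(D)*(D - 4/D)/4)
1/((-19397 + 176399) - 1177899) - S(N) = 1/((-19397 + 176399) - 1177899) - (-1 - 1/sqrt(30) + 30**(3/2)/4) = 1/(157002 - 1177899) - (-1 - sqrt(30)/30 + (30*sqrt(30))/4) = 1/(-1020897) - (-1 - sqrt(30)/30 + 15*sqrt(30)/2) = -1/1020897 - (-1 + 112*sqrt(30)/15) = -1/1020897 + (1 - 112*sqrt(30)/15) = 1020896/1020897 - 112*sqrt(30)/15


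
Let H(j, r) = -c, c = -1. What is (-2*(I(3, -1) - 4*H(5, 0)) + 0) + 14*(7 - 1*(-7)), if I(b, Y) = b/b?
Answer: 202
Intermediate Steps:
I(b, Y) = 1
H(j, r) = 1 (H(j, r) = -1*(-1) = 1)
(-2*(I(3, -1) - 4*H(5, 0)) + 0) + 14*(7 - 1*(-7)) = (-2*(1 - 4*1) + 0) + 14*(7 - 1*(-7)) = (-2*(1 - 4) + 0) + 14*(7 + 7) = (-2*(-3) + 0) + 14*14 = (6 + 0) + 196 = 6 + 196 = 202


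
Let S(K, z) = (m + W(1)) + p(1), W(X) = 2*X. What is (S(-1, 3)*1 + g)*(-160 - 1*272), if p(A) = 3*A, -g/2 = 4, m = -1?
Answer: 1728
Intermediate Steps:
g = -8 (g = -2*4 = -8)
S(K, z) = 4 (S(K, z) = (-1 + 2*1) + 3*1 = (-1 + 2) + 3 = 1 + 3 = 4)
(S(-1, 3)*1 + g)*(-160 - 1*272) = (4*1 - 8)*(-160 - 1*272) = (4 - 8)*(-160 - 272) = -4*(-432) = 1728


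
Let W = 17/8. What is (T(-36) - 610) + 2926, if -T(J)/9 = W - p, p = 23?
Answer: 20031/8 ≈ 2503.9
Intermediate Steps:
W = 17/8 (W = 17*(1/8) = 17/8 ≈ 2.1250)
T(J) = 1503/8 (T(J) = -9*(17/8 - 1*23) = -9*(17/8 - 23) = -9*(-167/8) = 1503/8)
(T(-36) - 610) + 2926 = (1503/8 - 610) + 2926 = -3377/8 + 2926 = 20031/8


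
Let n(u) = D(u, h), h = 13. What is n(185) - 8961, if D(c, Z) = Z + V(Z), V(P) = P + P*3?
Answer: -8896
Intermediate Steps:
V(P) = 4*P (V(P) = P + 3*P = 4*P)
D(c, Z) = 5*Z (D(c, Z) = Z + 4*Z = 5*Z)
n(u) = 65 (n(u) = 5*13 = 65)
n(185) - 8961 = 65 - 8961 = -8896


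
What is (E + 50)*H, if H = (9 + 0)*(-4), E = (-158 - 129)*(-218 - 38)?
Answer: -2646792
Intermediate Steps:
E = 73472 (E = -287*(-256) = 73472)
H = -36 (H = 9*(-4) = -36)
(E + 50)*H = (73472 + 50)*(-36) = 73522*(-36) = -2646792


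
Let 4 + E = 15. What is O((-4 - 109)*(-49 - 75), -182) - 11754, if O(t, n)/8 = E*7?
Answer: -11138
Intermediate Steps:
E = 11 (E = -4 + 15 = 11)
O(t, n) = 616 (O(t, n) = 8*(11*7) = 8*77 = 616)
O((-4 - 109)*(-49 - 75), -182) - 11754 = 616 - 11754 = -11138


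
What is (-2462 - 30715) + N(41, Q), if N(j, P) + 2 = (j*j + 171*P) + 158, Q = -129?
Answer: -53399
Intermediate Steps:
N(j, P) = 156 + j² + 171*P (N(j, P) = -2 + ((j*j + 171*P) + 158) = -2 + ((j² + 171*P) + 158) = -2 + (158 + j² + 171*P) = 156 + j² + 171*P)
(-2462 - 30715) + N(41, Q) = (-2462 - 30715) + (156 + 41² + 171*(-129)) = -33177 + (156 + 1681 - 22059) = -33177 - 20222 = -53399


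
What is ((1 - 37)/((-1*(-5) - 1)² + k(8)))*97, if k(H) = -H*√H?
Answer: 873/4 + 873*√2/4 ≈ 526.90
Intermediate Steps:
k(H) = -H^(3/2)
((1 - 37)/((-1*(-5) - 1)² + k(8)))*97 = ((1 - 37)/((-1*(-5) - 1)² - 8^(3/2)))*97 = -36/((5 - 1)² - 16*√2)*97 = -36/(4² - 16*√2)*97 = -36/(16 - 16*√2)*97 = -3492/(16 - 16*√2)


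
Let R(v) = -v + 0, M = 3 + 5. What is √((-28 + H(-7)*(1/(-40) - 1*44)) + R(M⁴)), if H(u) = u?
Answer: I*√1526330/20 ≈ 61.772*I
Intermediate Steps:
M = 8
R(v) = -v
√((-28 + H(-7)*(1/(-40) - 1*44)) + R(M⁴)) = √((-28 - 7*(1/(-40) - 1*44)) - 1*8⁴) = √((-28 - 7*(-1/40 - 44)) - 1*4096) = √((-28 - 7*(-1761/40)) - 4096) = √((-28 + 12327/40) - 4096) = √(11207/40 - 4096) = √(-152633/40) = I*√1526330/20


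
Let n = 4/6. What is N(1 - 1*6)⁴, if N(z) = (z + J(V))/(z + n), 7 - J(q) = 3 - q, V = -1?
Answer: 1296/28561 ≈ 0.045377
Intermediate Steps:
n = ⅔ (n = 4*(⅙) = ⅔ ≈ 0.66667)
J(q) = 4 + q (J(q) = 7 - (3 - q) = 7 + (-3 + q) = 4 + q)
N(z) = (3 + z)/(⅔ + z) (N(z) = (z + (4 - 1))/(z + ⅔) = (z + 3)/(⅔ + z) = (3 + z)/(⅔ + z))
N(1 - 1*6)⁴ = (3*(3 + (1 - 1*6))/(2 + 3*(1 - 1*6)))⁴ = (3*(3 + (1 - 6))/(2 + 3*(1 - 6)))⁴ = (3*(3 - 5)/(2 + 3*(-5)))⁴ = (3*(-2)/(2 - 15))⁴ = (3*(-2)/(-13))⁴ = (3*(-1/13)*(-2))⁴ = (6/13)⁴ = 1296/28561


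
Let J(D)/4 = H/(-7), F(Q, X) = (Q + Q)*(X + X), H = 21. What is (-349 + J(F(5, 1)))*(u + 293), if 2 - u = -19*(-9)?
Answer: -44764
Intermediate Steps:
u = -169 (u = 2 - (-19)*(-9) = 2 - 1*171 = 2 - 171 = -169)
F(Q, X) = 4*Q*X (F(Q, X) = (2*Q)*(2*X) = 4*Q*X)
J(D) = -12 (J(D) = 4*(21/(-7)) = 4*(21*(-1/7)) = 4*(-3) = -12)
(-349 + J(F(5, 1)))*(u + 293) = (-349 - 12)*(-169 + 293) = -361*124 = -44764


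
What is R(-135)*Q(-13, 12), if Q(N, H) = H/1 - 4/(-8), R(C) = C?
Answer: -3375/2 ≈ -1687.5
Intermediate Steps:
Q(N, H) = ½ + H (Q(N, H) = H*1 - 4*(-⅛) = H + ½ = ½ + H)
R(-135)*Q(-13, 12) = -135*(½ + 12) = -135*25/2 = -3375/2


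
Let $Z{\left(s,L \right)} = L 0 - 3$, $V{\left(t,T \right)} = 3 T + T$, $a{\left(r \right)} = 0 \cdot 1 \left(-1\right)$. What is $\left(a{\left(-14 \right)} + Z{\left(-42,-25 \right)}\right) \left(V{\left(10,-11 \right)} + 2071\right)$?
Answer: $-6081$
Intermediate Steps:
$a{\left(r \right)} = 0$ ($a{\left(r \right)} = 0 \left(-1\right) = 0$)
$V{\left(t,T \right)} = 4 T$
$Z{\left(s,L \right)} = -3$ ($Z{\left(s,L \right)} = 0 - 3 = -3$)
$\left(a{\left(-14 \right)} + Z{\left(-42,-25 \right)}\right) \left(V{\left(10,-11 \right)} + 2071\right) = \left(0 - 3\right) \left(4 \left(-11\right) + 2071\right) = - 3 \left(-44 + 2071\right) = \left(-3\right) 2027 = -6081$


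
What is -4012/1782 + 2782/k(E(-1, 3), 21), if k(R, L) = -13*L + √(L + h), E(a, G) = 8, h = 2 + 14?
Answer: -37551499/3016926 - 1391*√37/37246 ≈ -12.674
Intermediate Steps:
h = 16
k(R, L) = √(16 + L) - 13*L (k(R, L) = -13*L + √(L + 16) = -13*L + √(16 + L) = √(16 + L) - 13*L)
-4012/1782 + 2782/k(E(-1, 3), 21) = -4012/1782 + 2782/(√(16 + 21) - 13*21) = -4012*1/1782 + 2782/(√37 - 273) = -2006/891 + 2782/(-273 + √37)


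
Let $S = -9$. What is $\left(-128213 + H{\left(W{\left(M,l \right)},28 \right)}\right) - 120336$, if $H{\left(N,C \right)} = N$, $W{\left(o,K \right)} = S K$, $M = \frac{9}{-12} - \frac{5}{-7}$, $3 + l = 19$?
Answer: $-248693$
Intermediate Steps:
$l = 16$ ($l = -3 + 19 = 16$)
$M = - \frac{1}{28}$ ($M = 9 \left(- \frac{1}{12}\right) - - \frac{5}{7} = - \frac{3}{4} + \frac{5}{7} = - \frac{1}{28} \approx -0.035714$)
$W{\left(o,K \right)} = - 9 K$
$\left(-128213 + H{\left(W{\left(M,l \right)},28 \right)}\right) - 120336 = \left(-128213 - 144\right) - 120336 = -128357 - 120336 = -248693$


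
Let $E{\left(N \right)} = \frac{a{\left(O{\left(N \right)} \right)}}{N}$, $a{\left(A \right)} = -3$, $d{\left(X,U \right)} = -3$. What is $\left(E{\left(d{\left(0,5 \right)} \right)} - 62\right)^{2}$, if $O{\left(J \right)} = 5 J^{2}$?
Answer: $3721$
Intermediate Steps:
$E{\left(N \right)} = - \frac{3}{N}$
$\left(E{\left(d{\left(0,5 \right)} \right)} - 62\right)^{2} = \left(- \frac{3}{-3} - 62\right)^{2} = \left(\left(-3\right) \left(- \frac{1}{3}\right) - 62\right)^{2} = \left(1 - 62\right)^{2} = \left(-61\right)^{2} = 3721$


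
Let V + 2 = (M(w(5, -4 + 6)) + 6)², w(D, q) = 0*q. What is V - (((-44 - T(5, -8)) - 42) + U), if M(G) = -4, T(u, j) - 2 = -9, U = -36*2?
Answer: 153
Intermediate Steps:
U = -72
T(u, j) = -7 (T(u, j) = 2 - 9 = -7)
w(D, q) = 0
V = 2 (V = -2 + (-4 + 6)² = -2 + 2² = -2 + 4 = 2)
V - (((-44 - T(5, -8)) - 42) + U) = 2 - (((-44 - 1*(-7)) - 42) - 72) = 2 - (((-44 + 7) - 42) - 72) = 2 - ((-37 - 42) - 72) = 2 - (-79 - 72) = 2 - 1*(-151) = 2 + 151 = 153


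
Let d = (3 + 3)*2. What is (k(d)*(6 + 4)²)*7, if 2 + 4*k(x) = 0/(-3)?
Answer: -350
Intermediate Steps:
d = 12 (d = 6*2 = 12)
k(x) = -½ (k(x) = -½ + (0/(-3))/4 = -½ + (0*(-⅓))/4 = -½ + (¼)*0 = -½ + 0 = -½)
(k(d)*(6 + 4)²)*7 = -(6 + 4)²/2*7 = -½*10²*7 = -½*100*7 = -50*7 = -350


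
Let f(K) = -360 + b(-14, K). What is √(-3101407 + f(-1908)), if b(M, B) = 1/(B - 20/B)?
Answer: I*√2569199910320334154/910111 ≈ 1761.2*I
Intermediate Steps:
f(K) = -360 + K/(-20 + K²)
√(-3101407 + f(-1908)) = √(-3101407 + (-360 - 1908/(-20 + (-1908)²))) = √(-3101407 + (-360 - 1908/(-20 + 3640464))) = √(-3101407 + (-360 - 1908/3640444)) = √(-3101407 + (-360 - 1908*1/3640444)) = √(-3101407 + (-360 - 477/910111)) = √(-3101407 - 327640437/910111) = √(-2822952266614/910111) = I*√2569199910320334154/910111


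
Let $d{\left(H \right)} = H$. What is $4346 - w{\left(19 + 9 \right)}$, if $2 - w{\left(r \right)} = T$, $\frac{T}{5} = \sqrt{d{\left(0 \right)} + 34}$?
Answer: $4344 + 5 \sqrt{34} \approx 4373.2$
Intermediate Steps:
$T = 5 \sqrt{34}$ ($T = 5 \sqrt{0 + 34} = 5 \sqrt{34} \approx 29.155$)
$w{\left(r \right)} = 2 - 5 \sqrt{34}$
$4346 - w{\left(19 + 9 \right)} = 4346 - \left(2 - 5 \sqrt{34}\right) = 4344 + 5 \sqrt{34}$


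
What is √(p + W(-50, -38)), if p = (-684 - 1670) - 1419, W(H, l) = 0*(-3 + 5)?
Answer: 7*I*√77 ≈ 61.425*I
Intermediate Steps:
W(H, l) = 0 (W(H, l) = 0*2 = 0)
p = -3773 (p = -2354 - 1419 = -3773)
√(p + W(-50, -38)) = √(-3773 + 0) = √(-3773) = 7*I*√77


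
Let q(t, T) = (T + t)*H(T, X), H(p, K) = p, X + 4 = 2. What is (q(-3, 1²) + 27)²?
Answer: 625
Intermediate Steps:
X = -2 (X = -4 + 2 = -2)
q(t, T) = T*(T + t) (q(t, T) = (T + t)*T = T*(T + t))
(q(-3, 1²) + 27)² = (1²*(1² - 3) + 27)² = (1*(1 - 3) + 27)² = (1*(-2) + 27)² = (-2 + 27)² = 25² = 625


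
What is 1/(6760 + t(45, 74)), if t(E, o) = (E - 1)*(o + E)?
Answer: 1/11996 ≈ 8.3361e-5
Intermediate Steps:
t(E, o) = (-1 + E)*(E + o)
1/(6760 + t(45, 74)) = 1/(6760 + (45**2 - 1*45 - 1*74 + 45*74)) = 1/(6760 + (2025 - 45 - 74 + 3330)) = 1/(6760 + 5236) = 1/11996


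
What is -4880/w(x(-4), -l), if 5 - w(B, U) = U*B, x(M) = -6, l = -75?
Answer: -976/91 ≈ -10.725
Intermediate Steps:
w(B, U) = 5 - B*U (w(B, U) = 5 - U*B = 5 - B*U)
-4880/w(x(-4), -l) = -4880/(5 - 1*(-6)*(-1*(-75))) = -4880/(5 - 1*(-6)*75) = -4880/(5 + 450) = -4880/455 = -4880*1/455 = -976/91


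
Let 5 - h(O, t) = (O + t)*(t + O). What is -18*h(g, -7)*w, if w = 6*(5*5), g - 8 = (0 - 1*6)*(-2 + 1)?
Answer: 118800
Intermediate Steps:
g = 14 (g = 8 + (0 - 1*6)*(-2 + 1) = 8 + (0 - 6)*(-1) = 8 - 6*(-1) = 8 + 6 = 14)
h(O, t) = 5 - (O + t)² (h(O, t) = 5 - (O + t)*(t + O) = 5 - (O + t)*(O + t) = 5 - (O + t)²)
w = 150 (w = 6*25 = 150)
-18*h(g, -7)*w = -18*(5 - (14 - 7)²)*150 = -18*(5 - 1*7²)*150 = -18*(5 - 1*49)*150 = -18*(5 - 49)*150 = -(-792)*150 = -18*(-6600) = 118800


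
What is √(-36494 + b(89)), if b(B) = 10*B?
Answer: 6*I*√989 ≈ 188.69*I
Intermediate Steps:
√(-36494 + b(89)) = √(-36494 + 10*89) = √(-36494 + 890) = √(-35604) = 6*I*√989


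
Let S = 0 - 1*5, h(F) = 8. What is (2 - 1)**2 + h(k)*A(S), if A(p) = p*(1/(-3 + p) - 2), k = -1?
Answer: 86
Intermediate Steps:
S = -5 (S = 0 - 5 = -5)
A(p) = p*(-2 + 1/(-3 + p))
(2 - 1)**2 + h(k)*A(S) = (2 - 1)**2 + 8*(-5*(7 - 2*(-5))/(-3 - 5)) = 1**2 + 8*(-5*(7 + 10)/(-8)) = 1 + 8*(-5*(-1/8)*17) = 1 + 8*(85/8) = 1 + 85 = 86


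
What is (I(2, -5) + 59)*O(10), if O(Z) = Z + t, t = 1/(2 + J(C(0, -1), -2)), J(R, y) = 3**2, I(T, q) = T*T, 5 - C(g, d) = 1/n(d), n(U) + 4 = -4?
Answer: 6993/11 ≈ 635.73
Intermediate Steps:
n(U) = -8 (n(U) = -4 - 4 = -8)
C(g, d) = 41/8 (C(g, d) = 5 - 1/(-8) = 5 - 1*(-1/8) = 5 + 1/8 = 41/8)
I(T, q) = T**2
J(R, y) = 9
t = 1/11 (t = 1/(2 + 9) = 1/11 ≈ 0.090909)
O(Z) = 1/11 + Z (O(Z) = Z + 1/11 = 1/11 + Z)
(I(2, -5) + 59)*O(10) = (2**2 + 59)*(1/11 + 10) = (4 + 59)*(111/11) = 63*(111/11) = 6993/11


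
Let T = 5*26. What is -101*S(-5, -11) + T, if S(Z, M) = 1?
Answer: 29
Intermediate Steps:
T = 130
-101*S(-5, -11) + T = -101*1 + 130 = -101 + 130 = 29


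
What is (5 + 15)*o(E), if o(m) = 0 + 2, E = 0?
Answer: 40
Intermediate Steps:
o(m) = 2
(5 + 15)*o(E) = (5 + 15)*2 = 20*2 = 40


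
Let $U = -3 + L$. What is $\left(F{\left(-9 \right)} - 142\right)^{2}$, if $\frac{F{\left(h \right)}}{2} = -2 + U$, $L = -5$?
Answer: $26244$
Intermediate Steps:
$U = -8$ ($U = -3 - 5 = -8$)
$F{\left(h \right)} = -20$ ($F{\left(h \right)} = 2 \left(-2 - 8\right) = 2 \left(-10\right) = -20$)
$\left(F{\left(-9 \right)} - 142\right)^{2} = \left(-20 - 142\right)^{2} = \left(-162\right)^{2} = 26244$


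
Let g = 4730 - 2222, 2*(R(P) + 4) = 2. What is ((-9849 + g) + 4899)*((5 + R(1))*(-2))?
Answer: 9768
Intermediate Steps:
R(P) = -3 (R(P) = -4 + (½)*2 = -4 + 1 = -3)
g = 2508
((-9849 + g) + 4899)*((5 + R(1))*(-2)) = ((-9849 + 2508) + 4899)*((5 - 3)*(-2)) = (-7341 + 4899)*(2*(-2)) = -2442*(-4) = 9768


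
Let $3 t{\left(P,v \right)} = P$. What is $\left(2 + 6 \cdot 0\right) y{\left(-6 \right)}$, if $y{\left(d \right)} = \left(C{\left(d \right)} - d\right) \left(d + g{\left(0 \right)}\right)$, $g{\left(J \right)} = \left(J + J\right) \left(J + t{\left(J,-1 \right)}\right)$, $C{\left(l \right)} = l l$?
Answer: $-504$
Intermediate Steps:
$t{\left(P,v \right)} = \frac{P}{3}$
$C{\left(l \right)} = l^{2}$
$g{\left(J \right)} = \frac{8 J^{2}}{3}$ ($g{\left(J \right)} = \left(J + J\right) \left(J + \frac{J}{3}\right) = 2 J \frac{4 J}{3} = \frac{8 J^{2}}{3}$)
$y{\left(d \right)} = d \left(d^{2} - d\right)$ ($y{\left(d \right)} = \left(d^{2} - d\right) \left(d + \frac{8 \cdot 0^{2}}{3}\right) = \left(d^{2} - d\right) \left(d + \frac{8}{3} \cdot 0\right) = \left(d^{2} - d\right) \left(d + 0\right) = \left(d^{2} - d\right) d = d \left(d^{2} - d\right)$)
$\left(2 + 6 \cdot 0\right) y{\left(-6 \right)} = \left(2 + 6 \cdot 0\right) \left(-6\right)^{2} \left(-1 - 6\right) = \left(2 + 0\right) 36 \left(-7\right) = 2 \left(-252\right) = -504$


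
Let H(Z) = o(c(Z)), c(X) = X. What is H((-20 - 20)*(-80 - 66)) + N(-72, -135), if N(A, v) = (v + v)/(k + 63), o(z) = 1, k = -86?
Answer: 293/23 ≈ 12.739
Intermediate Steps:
N(A, v) = -2*v/23 (N(A, v) = (v + v)/(-86 + 63) = (2*v)/(-23) = (2*v)*(-1/23) = -2*v/23)
H(Z) = 1
H((-20 - 20)*(-80 - 66)) + N(-72, -135) = 1 - 2/23*(-135) = 1 + 270/23 = 293/23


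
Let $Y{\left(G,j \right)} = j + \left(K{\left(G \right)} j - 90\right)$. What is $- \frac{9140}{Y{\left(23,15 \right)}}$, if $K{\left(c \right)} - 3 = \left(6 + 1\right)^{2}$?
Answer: $- \frac{1828}{141} \approx -12.965$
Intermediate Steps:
$K{\left(c \right)} = 52$ ($K{\left(c \right)} = 3 + \left(6 + 1\right)^{2} = 3 + 7^{2} = 3 + 49 = 52$)
$Y{\left(G,j \right)} = -90 + 53 j$ ($Y{\left(G,j \right)} = j + \left(52 j - 90\right) = j + \left(-90 + 52 j\right) = -90 + 53 j$)
$- \frac{9140}{Y{\left(23,15 \right)}} = - \frac{9140}{-90 + 53 \cdot 15} = - \frac{9140}{-90 + 795} = - \frac{9140}{705} = \left(-9140\right) \frac{1}{705} = - \frac{1828}{141}$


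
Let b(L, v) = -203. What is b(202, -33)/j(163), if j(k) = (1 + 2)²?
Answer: -203/9 ≈ -22.556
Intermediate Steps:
j(k) = 9 (j(k) = 3² = 9)
b(202, -33)/j(163) = -203/9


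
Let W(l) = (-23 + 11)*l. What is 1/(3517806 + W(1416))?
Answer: 1/3500814 ≈ 2.8565e-7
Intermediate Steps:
W(l) = -12*l
1/(3517806 + W(1416)) = 1/(3517806 - 12*1416) = 1/(3517806 - 16992) = 1/3500814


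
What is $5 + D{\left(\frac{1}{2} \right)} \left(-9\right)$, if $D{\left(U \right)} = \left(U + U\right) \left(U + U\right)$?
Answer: $-4$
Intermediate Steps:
$D{\left(U \right)} = 4 U^{2}$ ($D{\left(U \right)} = 2 U 2 U = 4 U^{2}$)
$5 + D{\left(\frac{1}{2} \right)} \left(-9\right) = 5 + 4 \left(\frac{1}{2}\right)^{2} \left(-9\right) = 5 + \frac{4}{4} \left(-9\right) = 5 + 4 \cdot \frac{1}{4} \left(-9\right) = 5 + 1 \left(-9\right) = 5 - 9 = -4$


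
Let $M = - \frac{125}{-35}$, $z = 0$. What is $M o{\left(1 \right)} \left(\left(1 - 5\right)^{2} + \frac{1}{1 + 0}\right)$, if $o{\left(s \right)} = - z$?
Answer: $0$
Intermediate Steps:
$M = \frac{25}{7}$ ($M = \left(-125\right) \left(- \frac{1}{35}\right) = \frac{25}{7} \approx 3.5714$)
$o{\left(s \right)} = 0$ ($o{\left(s \right)} = \left(-1\right) 0 = 0$)
$M o{\left(1 \right)} \left(\left(1 - 5\right)^{2} + \frac{1}{1 + 0}\right) = \frac{25 \cdot 0 \left(\left(1 - 5\right)^{2} + \frac{1}{1 + 0}\right)}{7} = \frac{25 \cdot 0 \left(\left(-4\right)^{2} + 1^{-1}\right)}{7} = \frac{25 \cdot 0 \left(16 + 1\right)}{7} = \frac{25 \cdot 0 \cdot 17}{7} = \frac{25}{7} \cdot 0 = 0$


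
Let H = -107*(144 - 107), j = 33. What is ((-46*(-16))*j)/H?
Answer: -24288/3959 ≈ -6.1349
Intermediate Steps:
H = -3959 (H = -107*37 = -3959)
((-46*(-16))*j)/H = (-46*(-16)*33)/(-3959) = (736*33)*(-1/3959) = 24288*(-1/3959) = -24288/3959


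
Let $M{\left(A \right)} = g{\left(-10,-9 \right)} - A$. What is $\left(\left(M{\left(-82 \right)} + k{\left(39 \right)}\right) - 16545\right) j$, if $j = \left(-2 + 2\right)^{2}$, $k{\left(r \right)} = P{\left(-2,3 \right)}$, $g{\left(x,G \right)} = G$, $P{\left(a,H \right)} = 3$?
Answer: $0$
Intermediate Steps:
$k{\left(r \right)} = 3$
$j = 0$ ($j = 0^{2} = 0$)
$M{\left(A \right)} = -9 - A$
$\left(\left(M{\left(-82 \right)} + k{\left(39 \right)}\right) - 16545\right) j = \left(\left(\left(-9 - -82\right) + 3\right) - 16545\right) 0 = \left(\left(\left(-9 + 82\right) + 3\right) - 16545\right) 0 = \left(\left(73 + 3\right) - 16545\right) 0 = \left(76 - 16545\right) 0 = \left(-16469\right) 0 = 0$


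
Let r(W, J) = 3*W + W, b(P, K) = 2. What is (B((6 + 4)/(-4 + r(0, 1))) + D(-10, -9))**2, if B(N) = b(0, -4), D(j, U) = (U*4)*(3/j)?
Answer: 4096/25 ≈ 163.84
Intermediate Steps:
r(W, J) = 4*W
D(j, U) = 12*U/j (D(j, U) = (4*U)*(3/j) = 12*U/j)
B(N) = 2
(B((6 + 4)/(-4 + r(0, 1))) + D(-10, -9))**2 = (2 + 12*(-9)/(-10))**2 = (2 + 12*(-9)*(-1/10))**2 = (2 + 54/5)**2 = (64/5)**2 = 4096/25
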